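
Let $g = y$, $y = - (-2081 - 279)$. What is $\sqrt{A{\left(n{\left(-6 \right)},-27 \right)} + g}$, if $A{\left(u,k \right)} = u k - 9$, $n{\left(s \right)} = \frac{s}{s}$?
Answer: $2 \sqrt{581} \approx 48.208$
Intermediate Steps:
$n{\left(s \right)} = 1$
$A{\left(u,k \right)} = -9 + k u$ ($A{\left(u,k \right)} = k u - 9 = -9 + k u$)
$y = 2360$ ($y = - (-2081 - 279) = \left(-1\right) \left(-2360\right) = 2360$)
$g = 2360$
$\sqrt{A{\left(n{\left(-6 \right)},-27 \right)} + g} = \sqrt{\left(-9 - 27\right) + 2360} = \sqrt{-36 + 2360} = \sqrt{2324} = 2 \sqrt{581}$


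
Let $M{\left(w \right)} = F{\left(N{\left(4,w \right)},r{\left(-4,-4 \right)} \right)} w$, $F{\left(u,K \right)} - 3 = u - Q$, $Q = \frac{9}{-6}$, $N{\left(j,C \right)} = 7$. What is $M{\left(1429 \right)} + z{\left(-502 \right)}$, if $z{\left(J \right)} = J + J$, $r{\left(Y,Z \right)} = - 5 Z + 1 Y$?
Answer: $\frac{30859}{2} \approx 15430.0$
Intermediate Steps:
$r{\left(Y,Z \right)} = Y - 5 Z$ ($r{\left(Y,Z \right)} = - 5 Z + Y = Y - 5 Z$)
$Q = - \frac{3}{2}$ ($Q = 9 \left(- \frac{1}{6}\right) = - \frac{3}{2} \approx -1.5$)
$F{\left(u,K \right)} = \frac{9}{2} + u$ ($F{\left(u,K \right)} = 3 + \left(u - - \frac{3}{2}\right) = 3 + \left(u + \frac{3}{2}\right) = 3 + \left(\frac{3}{2} + u\right) = \frac{9}{2} + u$)
$z{\left(J \right)} = 2 J$
$M{\left(w \right)} = \frac{23 w}{2}$ ($M{\left(w \right)} = \left(\frac{9}{2} + 7\right) w = \frac{23 w}{2}$)
$M{\left(1429 \right)} + z{\left(-502 \right)} = \frac{23}{2} \cdot 1429 + 2 \left(-502\right) = \frac{32867}{2} - 1004 = \frac{30859}{2}$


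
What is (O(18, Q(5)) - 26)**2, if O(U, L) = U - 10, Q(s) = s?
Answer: 324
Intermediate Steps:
O(U, L) = -10 + U
(O(18, Q(5)) - 26)**2 = ((-10 + 18) - 26)**2 = (8 - 26)**2 = (-18)**2 = 324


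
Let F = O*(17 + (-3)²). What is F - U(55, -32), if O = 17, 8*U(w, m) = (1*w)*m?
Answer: 662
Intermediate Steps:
U(w, m) = m*w/8 (U(w, m) = ((1*w)*m)/8 = (w*m)/8 = (m*w)/8 = m*w/8)
F = 442 (F = 17*(17 + (-3)²) = 17*(17 + 9) = 17*26 = 442)
F - U(55, -32) = 442 - (-32)*55/8 = 442 - 1*(-220) = 442 + 220 = 662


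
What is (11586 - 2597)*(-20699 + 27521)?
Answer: 61322958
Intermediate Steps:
(11586 - 2597)*(-20699 + 27521) = 8989*6822 = 61322958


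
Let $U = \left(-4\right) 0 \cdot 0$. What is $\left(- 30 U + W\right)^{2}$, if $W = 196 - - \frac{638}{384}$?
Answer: $\frac{1440278401}{36864} \approx 39070.0$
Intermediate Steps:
$U = 0$ ($U = 0 \cdot 0 = 0$)
$W = \frac{37951}{192}$ ($W = 196 - \left(-638\right) \frac{1}{384} = 196 - - \frac{319}{192} = 196 + \frac{319}{192} = \frac{37951}{192} \approx 197.66$)
$\left(- 30 U + W\right)^{2} = \left(\left(-30\right) 0 + \frac{37951}{192}\right)^{2} = \left(0 + \frac{37951}{192}\right)^{2} = \left(\frac{37951}{192}\right)^{2} = \frac{1440278401}{36864}$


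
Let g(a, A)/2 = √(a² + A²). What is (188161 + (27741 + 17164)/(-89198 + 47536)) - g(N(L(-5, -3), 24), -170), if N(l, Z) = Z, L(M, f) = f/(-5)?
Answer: 7839118677/41662 - 4*√7369 ≈ 1.8782e+5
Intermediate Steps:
L(M, f) = -f/5 (L(M, f) = f*(-⅕) = -f/5)
g(a, A) = 2*√(A² + a²) (g(a, A) = 2*√(a² + A²) = 2*√(A² + a²))
(188161 + (27741 + 17164)/(-89198 + 47536)) - g(N(L(-5, -3), 24), -170) = (188161 + (27741 + 17164)/(-89198 + 47536)) - 2*√((-170)² + 24²) = (188161 + 44905/(-41662)) - 2*√(28900 + 576) = (188161 + 44905*(-1/41662)) - 2*√29476 = (188161 - 44905/41662) - 2*2*√7369 = 7839118677/41662 - 4*√7369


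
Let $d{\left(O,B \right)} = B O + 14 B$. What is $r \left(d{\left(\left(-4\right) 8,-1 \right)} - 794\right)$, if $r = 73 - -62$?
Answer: $-104760$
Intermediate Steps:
$d{\left(O,B \right)} = 14 B + B O$
$r = 135$ ($r = 73 + 62 = 135$)
$r \left(d{\left(\left(-4\right) 8,-1 \right)} - 794\right) = 135 \left(- (14 - 32) - 794\right) = 135 \left(\left(-1\right) \left(-18\right) - 794\right) = 135 \left(18 - 794\right) = 135 \left(-776\right) = -104760$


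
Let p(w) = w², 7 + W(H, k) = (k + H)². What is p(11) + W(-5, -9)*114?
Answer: 21667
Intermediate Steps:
W(H, k) = -7 + (H + k)² (W(H, k) = -7 + (k + H)² = -7 + (H + k)²)
p(11) + W(-5, -9)*114 = 11² + (-7 + (-5 - 9)²)*114 = 121 + (-7 + (-14)²)*114 = 121 + (-7 + 196)*114 = 121 + 189*114 = 121 + 21546 = 21667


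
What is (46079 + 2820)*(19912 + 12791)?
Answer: 1599143997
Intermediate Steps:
(46079 + 2820)*(19912 + 12791) = 48899*32703 = 1599143997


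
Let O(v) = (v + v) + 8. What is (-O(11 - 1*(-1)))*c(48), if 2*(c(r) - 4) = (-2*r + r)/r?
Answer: -112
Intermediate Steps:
O(v) = 8 + 2*v (O(v) = 2*v + 8 = 8 + 2*v)
c(r) = 7/2 (c(r) = 4 + ((-2*r + r)/r)/2 = 4 + ((-r)/r)/2 = 4 + (½)*(-1) = 4 - ½ = 7/2)
(-O(11 - 1*(-1)))*c(48) = -(8 + 2*(11 - 1*(-1)))*(7/2) = -(8 + 2*(11 + 1))*(7/2) = -(8 + 2*12)*(7/2) = -(8 + 24)*(7/2) = -1*32*(7/2) = -32*7/2 = -112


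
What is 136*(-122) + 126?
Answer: -16466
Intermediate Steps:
136*(-122) + 126 = -16592 + 126 = -16466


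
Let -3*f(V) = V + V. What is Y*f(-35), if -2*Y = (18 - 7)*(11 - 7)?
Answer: -1540/3 ≈ -513.33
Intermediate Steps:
Y = -22 (Y = -(18 - 7)*(11 - 7)/2 = -11*4/2 = -½*44 = -22)
f(V) = -2*V/3 (f(V) = -(V + V)/3 = -2*V/3)
Y*f(-35) = -(-44)*(-35)/3 = -22*70/3 = -1540/3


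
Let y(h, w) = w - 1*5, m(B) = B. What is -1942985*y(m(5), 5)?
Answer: 0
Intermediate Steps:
y(h, w) = -5 + w (y(h, w) = w - 5 = -5 + w)
-1942985*y(m(5), 5) = -1942985*(-5 + 5) = -1942985*0 = 0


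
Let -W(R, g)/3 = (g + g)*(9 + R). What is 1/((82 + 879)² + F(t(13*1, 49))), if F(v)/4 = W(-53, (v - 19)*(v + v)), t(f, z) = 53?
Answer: 1/4729345 ≈ 2.1145e-7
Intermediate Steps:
W(R, g) = -6*g*(9 + R) (W(R, g) = -3*(g + g)*(9 + R) = -3*2*g*(9 + R) = -6*g*(9 + R))
F(v) = 2112*v*(-19 + v) (F(v) = 4*(-6*(v - 19)*(v + v)*(9 - 53)) = 4*(-6*(-19 + v)*(2*v)*(-44)) = 4*(-6*2*v*(-19 + v)*(-44)) = 4*(528*v*(-19 + v)) = 2112*v*(-19 + v))
1/((82 + 879)² + F(t(13*1, 49))) = 1/((82 + 879)² + 2112*53*(-19 + 53)) = 1/(961² + 2112*53*34) = 1/(923521 + 3805824) = 1/4729345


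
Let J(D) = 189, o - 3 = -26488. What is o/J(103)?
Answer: -26485/189 ≈ -140.13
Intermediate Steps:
o = -26485 (o = 3 - 26488 = -26485)
o/J(103) = -26485/189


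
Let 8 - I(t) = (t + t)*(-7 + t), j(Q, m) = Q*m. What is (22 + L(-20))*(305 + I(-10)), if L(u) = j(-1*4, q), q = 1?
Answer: -486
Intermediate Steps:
I(t) = 8 - 2*t*(-7 + t) (I(t) = 8 - (t + t)*(-7 + t) = 8 - 2*t*(-7 + t))
L(u) = -4 (L(u) = -1*4*1 = -4*1 = -4)
(22 + L(-20))*(305 + I(-10)) = (22 - 4)*(305 + (8 - 2*(-10)² + 14*(-10))) = 18*(305 + (8 - 2*100 - 140)) = 18*(305 + (8 - 200 - 140)) = 18*(305 - 332) = 18*(-27) = -486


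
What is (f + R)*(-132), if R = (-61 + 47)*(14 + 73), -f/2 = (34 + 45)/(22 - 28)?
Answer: 157300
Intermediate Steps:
f = 79/3 (f = -2*(34 + 45)/(22 - 28) = -158/(-6) = -158*(-1)/6 = -2*(-79/6) = 79/3 ≈ 26.333)
R = -1218 (R = -14*87 = -1218)
(f + R)*(-132) = (79/3 - 1218)*(-132) = -3575/3*(-132) = 157300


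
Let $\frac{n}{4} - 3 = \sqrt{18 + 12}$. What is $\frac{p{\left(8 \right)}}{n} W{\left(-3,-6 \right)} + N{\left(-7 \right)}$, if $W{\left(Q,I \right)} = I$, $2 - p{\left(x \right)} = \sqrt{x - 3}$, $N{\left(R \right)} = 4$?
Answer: $\frac{31}{7} - \frac{3 \sqrt{5}}{14} - \frac{\sqrt{30}}{7} + \frac{5 \sqrt{6}}{14} \approx 4.0418$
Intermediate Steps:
$p{\left(x \right)} = 2 - \sqrt{-3 + x}$ ($p{\left(x \right)} = 2 - \sqrt{x - 3} = 2 - \sqrt{-3 + x}$)
$n = 12 + 4 \sqrt{30}$ ($n = 12 + 4 \sqrt{18 + 12} = 12 + 4 \sqrt{30} \approx 33.909$)
$\frac{p{\left(8 \right)}}{n} W{\left(-3,-6 \right)} + N{\left(-7 \right)} = \frac{2 - \sqrt{-3 + 8}}{12 + 4 \sqrt{30}} \left(-6\right) + 4 = \frac{2 - \sqrt{5}}{12 + 4 \sqrt{30}} \left(-6\right) + 4 = - \frac{6 \left(2 - \sqrt{5}\right)}{12 + 4 \sqrt{30}} + 4 = 4 - \frac{6 \left(2 - \sqrt{5}\right)}{12 + 4 \sqrt{30}}$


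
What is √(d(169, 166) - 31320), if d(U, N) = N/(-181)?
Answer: I*√1026104566/181 ≈ 176.98*I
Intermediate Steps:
d(U, N) = -N/181 (d(U, N) = N*(-1/181) = -N/181)
√(d(169, 166) - 31320) = √(-1/181*166 - 31320) = √(-166/181 - 31320) = √(-5669086/181) = I*√1026104566/181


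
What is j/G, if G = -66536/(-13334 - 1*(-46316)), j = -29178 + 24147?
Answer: 82966221/33268 ≈ 2493.9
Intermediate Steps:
j = -5031
G = -33268/16491 (G = -66536/(-13334 + 46316) = -66536/32982 = -66536*1/32982 = -33268/16491 ≈ -2.0173)
j/G = -5031/(-33268/16491) = -5031*(-16491/33268) = 82966221/33268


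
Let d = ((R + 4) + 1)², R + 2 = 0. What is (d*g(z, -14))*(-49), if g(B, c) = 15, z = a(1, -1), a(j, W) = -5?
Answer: -6615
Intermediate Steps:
R = -2 (R = -2 + 0 = -2)
z = -5
d = 9 (d = ((-2 + 4) + 1)² = (2 + 1)² = 3² = 9)
(d*g(z, -14))*(-49) = (9*15)*(-49) = 135*(-49) = -6615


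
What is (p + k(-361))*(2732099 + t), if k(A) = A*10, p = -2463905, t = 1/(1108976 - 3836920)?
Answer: -18390421556413829325/2727944 ≈ -6.7415e+12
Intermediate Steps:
t = -1/2727944 (t = 1/(-2727944) = -1/2727944 ≈ -3.6658e-7)
k(A) = 10*A
(p + k(-361))*(2732099 + t) = (-2463905 + 10*(-361))*(2732099 - 1/2727944) = (-2463905 - 3610)*(7453013074455/2727944) = -2467515*7453013074455/2727944 = -18390421556413829325/2727944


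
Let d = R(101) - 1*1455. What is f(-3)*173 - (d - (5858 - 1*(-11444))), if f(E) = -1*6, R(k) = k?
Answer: 17618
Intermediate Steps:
f(E) = -6
d = -1354 (d = 101 - 1*1455 = 101 - 1455 = -1354)
f(-3)*173 - (d - (5858 - 1*(-11444))) = -6*173 - (-1354 - (5858 - 1*(-11444))) = -1038 - (-1354 - (5858 + 11444)) = -1038 - (-1354 - 1*17302) = -1038 - (-1354 - 17302) = -1038 - 1*(-18656) = -1038 + 18656 = 17618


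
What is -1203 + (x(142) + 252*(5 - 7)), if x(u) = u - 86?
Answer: -1651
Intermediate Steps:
x(u) = -86 + u
-1203 + (x(142) + 252*(5 - 7)) = -1203 + ((-86 + 142) + 252*(5 - 7)) = -1203 + (56 + 252*(-2)) = -1203 + (56 - 504) = -1203 - 448 = -1651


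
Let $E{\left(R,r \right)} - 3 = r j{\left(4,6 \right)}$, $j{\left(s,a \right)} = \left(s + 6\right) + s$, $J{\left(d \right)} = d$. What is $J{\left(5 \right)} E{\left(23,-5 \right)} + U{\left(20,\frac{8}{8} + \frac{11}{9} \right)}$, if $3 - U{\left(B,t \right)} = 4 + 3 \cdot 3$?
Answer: $-345$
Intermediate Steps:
$U{\left(B,t \right)} = -10$ ($U{\left(B,t \right)} = 3 - \left(4 + 3 \cdot 3\right) = 3 - \left(4 + 9\right) = 3 - 13 = -10$)
$j{\left(s,a \right)} = 6 + 2 s$ ($j{\left(s,a \right)} = \left(6 + s\right) + s = 6 + 2 s$)
$E{\left(R,r \right)} = 3 + 14 r$ ($E{\left(R,r \right)} = 3 + r \left(6 + 2 \cdot 4\right) = 3 + r \left(6 + 8\right) = 3 + r 14 = 3 + 14 r$)
$J{\left(5 \right)} E{\left(23,-5 \right)} + U{\left(20,\frac{8}{8} + \frac{11}{9} \right)} = 5 \left(3 + 14 \left(-5\right)\right) - 10 = 5 \left(3 - 70\right) - 10 = 5 \left(-67\right) - 10 = -335 - 10 = -345$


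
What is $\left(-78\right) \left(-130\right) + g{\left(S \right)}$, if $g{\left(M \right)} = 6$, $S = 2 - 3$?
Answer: $10146$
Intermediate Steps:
$S = -1$
$\left(-78\right) \left(-130\right) + g{\left(S \right)} = \left(-78\right) \left(-130\right) + 6 = 10140 + 6 = 10146$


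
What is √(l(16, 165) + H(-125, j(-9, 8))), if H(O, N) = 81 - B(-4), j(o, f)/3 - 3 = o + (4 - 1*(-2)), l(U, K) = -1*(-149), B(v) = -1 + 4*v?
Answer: √247 ≈ 15.716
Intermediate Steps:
l(U, K) = 149
j(o, f) = 27 + 3*o (j(o, f) = 9 + 3*(o + (4 - 1*(-2))) = 9 + 3*(o + (4 + 2)) = 9 + 3*(o + 6) = 9 + 3*(6 + o) = 9 + (18 + 3*o) = 27 + 3*o)
H(O, N) = 98 (H(O, N) = 81 - (-1 + 4*(-4)) = 81 - (-1 - 16) = 81 - 1*(-17) = 81 + 17 = 98)
√(l(16, 165) + H(-125, j(-9, 8))) = √(149 + 98) = √247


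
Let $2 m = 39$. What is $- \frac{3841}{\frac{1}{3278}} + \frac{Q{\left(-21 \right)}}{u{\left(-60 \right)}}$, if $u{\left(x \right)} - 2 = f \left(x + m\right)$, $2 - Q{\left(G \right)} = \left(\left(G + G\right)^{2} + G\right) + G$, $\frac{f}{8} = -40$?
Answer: $- \frac{81600962698}{6481} \approx -1.2591 \cdot 10^{7}$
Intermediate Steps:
$m = \frac{39}{2}$ ($m = \frac{1}{2} \cdot 39 = \frac{39}{2} \approx 19.5$)
$f = -320$ ($f = 8 \left(-40\right) = -320$)
$Q{\left(G \right)} = 2 - 4 G^{2} - 2 G$ ($Q{\left(G \right)} = 2 - \left(\left(\left(G + G\right)^{2} + G\right) + G\right) = 2 - \left(\left(\left(2 G\right)^{2} + G\right) + G\right) = 2 - \left(\left(4 G^{2} + G\right) + G\right) = 2 - \left(\left(G + 4 G^{2}\right) + G\right) = 2 - \left(2 G + 4 G^{2}\right) = 2 - 4 G^{2} - 2 G$)
$u{\left(x \right)} = -6238 - 320 x$ ($u{\left(x \right)} = 2 - 320 \left(x + \frac{39}{2}\right) = 2 - 320 \left(\frac{39}{2} + x\right) = 2 - \left(6240 + 320 x\right) = -6238 - 320 x$)
$- \frac{3841}{\frac{1}{3278}} + \frac{Q{\left(-21 \right)}}{u{\left(-60 \right)}} = - \frac{3841}{\frac{1}{3278}} + \frac{2 - 4 \left(-21\right)^{2} - -42}{-6238 - -19200} = - 3841 \frac{1}{\frac{1}{3278}} + \frac{2 - 1764 + 42}{-6238 + 19200} = \left(-3841\right) 3278 + \frac{2 - 1764 + 42}{12962} = -12590798 - \frac{860}{6481} = - \frac{81600962698}{6481}$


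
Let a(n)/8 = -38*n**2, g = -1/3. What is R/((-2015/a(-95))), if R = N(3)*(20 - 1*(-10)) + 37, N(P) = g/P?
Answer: 55420720/1209 ≈ 45840.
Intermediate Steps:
g = -1/3 (g = -1*1/3 = -1/3 ≈ -0.33333)
N(P) = -1/(3*P)
a(n) = -304*n**2 (a(n) = 8*(-38*n**2) = -304*n**2)
R = 101/3 (R = (-1/3/3)*(20 - 1*(-10)) + 37 = (-1/3*1/3)*(20 + 10) + 37 = -1/9*30 + 37 = -10/3 + 37 = 101/3 ≈ 33.667)
R/((-2015/a(-95))) = 101/(3*((-2015/((-304*(-95)**2))))) = 101/(3*((-2015/((-304*9025))))) = 101/(3*((-2015/(-2743600)))) = 101/(3*((-2015*(-1/2743600)))) = 101/(3*(403/548720)) = (101/3)*(548720/403) = 55420720/1209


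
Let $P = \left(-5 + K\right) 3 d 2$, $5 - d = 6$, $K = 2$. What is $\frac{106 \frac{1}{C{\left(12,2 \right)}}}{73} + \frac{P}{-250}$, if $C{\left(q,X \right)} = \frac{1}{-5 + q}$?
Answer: $\frac{92093}{9125} \approx 10.092$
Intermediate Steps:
$d = -1$ ($d = 5 - 6 = -1$)
$P = 18$ ($P = \left(-5 + 2\right) 3 \left(-1\right) 2 = \left(-3\right) 3 \left(-1\right) 2 = \left(-9\right) \left(-1\right) 2 = 9 \cdot 2 = 18$)
$\frac{106 \frac{1}{C{\left(12,2 \right)}}}{73} + \frac{P}{-250} = \frac{106 \frac{1}{\frac{1}{-5 + 12}}}{73} + \frac{18}{-250} = \frac{106}{\frac{1}{7}} \cdot \frac{1}{73} + 18 \left(- \frac{1}{250}\right) = 106 \frac{1}{\frac{1}{7}} \cdot \frac{1}{73} - \frac{9}{125} = 106 \cdot 7 \cdot \frac{1}{73} - \frac{9}{125} = 742 \cdot \frac{1}{73} - \frac{9}{125} = \frac{742}{73} - \frac{9}{125} = \frac{92093}{9125}$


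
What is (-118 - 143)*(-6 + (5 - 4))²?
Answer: -6525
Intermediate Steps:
(-118 - 143)*(-6 + (5 - 4))² = -261*(-6 + 1)² = -261*(-5)² = -261*25 = -6525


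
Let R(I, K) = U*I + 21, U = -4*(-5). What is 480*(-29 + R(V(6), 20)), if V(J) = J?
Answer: 53760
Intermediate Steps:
U = 20
R(I, K) = 21 + 20*I (R(I, K) = 20*I + 21 = 21 + 20*I)
480*(-29 + R(V(6), 20)) = 480*(-29 + (21 + 20*6)) = 480*(-29 + (21 + 120)) = 480*(-29 + 141) = 480*112 = 53760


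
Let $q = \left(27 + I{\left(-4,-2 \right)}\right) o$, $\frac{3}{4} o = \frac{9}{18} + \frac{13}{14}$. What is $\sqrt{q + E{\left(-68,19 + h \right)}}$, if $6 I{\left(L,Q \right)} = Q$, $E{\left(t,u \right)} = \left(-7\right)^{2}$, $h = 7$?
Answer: $\frac{\sqrt{44009}}{21} \approx 9.9897$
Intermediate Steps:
$o = \frac{40}{21}$ ($o = \frac{4 \left(\frac{9}{18} + \frac{13}{14}\right)}{3} = \frac{4 \left(9 \cdot \frac{1}{18} + 13 \cdot \frac{1}{14}\right)}{3} = \frac{4 \left(\frac{1}{2} + \frac{13}{14}\right)}{3} = \frac{4}{3} \cdot \frac{10}{7} = \frac{40}{21} \approx 1.9048$)
$E{\left(t,u \right)} = 49$
$I{\left(L,Q \right)} = \frac{Q}{6}$
$q = \frac{3200}{63}$ ($q = \left(27 + \frac{1}{6} \left(-2\right)\right) \frac{40}{21} = \left(27 - \frac{1}{3}\right) \frac{40}{21} = \frac{80}{3} \cdot \frac{40}{21} = \frac{3200}{63} \approx 50.794$)
$\sqrt{q + E{\left(-68,19 + h \right)}} = \sqrt{\frac{3200}{63} + 49} = \sqrt{\frac{6287}{63}} = \frac{\sqrt{44009}}{21}$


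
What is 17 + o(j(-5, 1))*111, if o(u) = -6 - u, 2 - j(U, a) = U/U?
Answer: -760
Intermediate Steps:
j(U, a) = 1 (j(U, a) = 2 - U/U = 2 - 1*1 = 2 - 1 = 1)
17 + o(j(-5, 1))*111 = 17 + (-6 - 1*1)*111 = 17 + (-6 - 1)*111 = 17 - 7*111 = 17 - 777 = -760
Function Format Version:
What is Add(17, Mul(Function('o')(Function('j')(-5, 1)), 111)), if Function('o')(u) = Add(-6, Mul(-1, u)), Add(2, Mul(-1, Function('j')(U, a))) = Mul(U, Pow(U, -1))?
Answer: -760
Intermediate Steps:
Function('j')(U, a) = 1 (Function('j')(U, a) = Add(2, Mul(-1, Mul(U, Pow(U, -1)))) = Add(2, Mul(-1, 1)) = Add(2, -1) = 1)
Add(17, Mul(Function('o')(Function('j')(-5, 1)), 111)) = Add(17, Mul(Add(-6, Mul(-1, 1)), 111)) = Add(17, Mul(Add(-6, -1), 111)) = Add(17, Mul(-7, 111)) = Add(17, -777) = -760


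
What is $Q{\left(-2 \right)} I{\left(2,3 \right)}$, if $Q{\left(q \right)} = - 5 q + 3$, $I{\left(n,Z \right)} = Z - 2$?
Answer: $13$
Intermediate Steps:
$I{\left(n,Z \right)} = -2 + Z$
$Q{\left(q \right)} = 3 - 5 q$
$Q{\left(-2 \right)} I{\left(2,3 \right)} = \left(3 - -10\right) \left(-2 + 3\right) = \left(3 + 10\right) 1 = 13 \cdot 1 = 13$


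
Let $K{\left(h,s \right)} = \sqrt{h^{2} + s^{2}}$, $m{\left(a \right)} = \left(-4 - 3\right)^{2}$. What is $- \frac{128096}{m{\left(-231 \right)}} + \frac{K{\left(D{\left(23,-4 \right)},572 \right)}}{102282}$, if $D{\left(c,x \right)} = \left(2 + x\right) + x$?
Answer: $- \frac{128096}{49} + \frac{\sqrt{81805}}{51141} \approx -2614.2$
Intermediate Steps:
$D{\left(c,x \right)} = 2 + 2 x$
$m{\left(a \right)} = 49$ ($m{\left(a \right)} = \left(-7\right)^{2} = 49$)
$- \frac{128096}{m{\left(-231 \right)}} + \frac{K{\left(D{\left(23,-4 \right)},572 \right)}}{102282} = - \frac{128096}{49} + \frac{\sqrt{\left(2 + 2 \left(-4\right)\right)^{2} + 572^{2}}}{102282} = \left(-128096\right) \frac{1}{49} + \sqrt{\left(2 - 8\right)^{2} + 327184} \cdot \frac{1}{102282} = - \frac{128096}{49} + \sqrt{\left(-6\right)^{2} + 327184} \cdot \frac{1}{102282} = - \frac{128096}{49} + \sqrt{36 + 327184} \cdot \frac{1}{102282} = - \frac{128096}{49} + \sqrt{327220} \cdot \frac{1}{102282} = - \frac{128096}{49} + 2 \sqrt{81805} \cdot \frac{1}{102282} = - \frac{128096}{49} + \frac{\sqrt{81805}}{51141}$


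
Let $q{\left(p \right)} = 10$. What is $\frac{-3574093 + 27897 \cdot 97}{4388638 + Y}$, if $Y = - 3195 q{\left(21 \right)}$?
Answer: $- \frac{4429}{22228} \approx -0.19925$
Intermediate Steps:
$Y = -31950$ ($Y = \left(-3195\right) 10 = -31950$)
$\frac{-3574093 + 27897 \cdot 97}{4388638 + Y} = \frac{-3574093 + 27897 \cdot 97}{4388638 - 31950} = \frac{-3574093 + 2706009}{4356688} = \left(-868084\right) \frac{1}{4356688} = - \frac{4429}{22228}$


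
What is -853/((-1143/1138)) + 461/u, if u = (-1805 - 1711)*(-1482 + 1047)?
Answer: 164963195707/194241420 ≈ 849.27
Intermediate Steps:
u = 1529460 (u = -3516*(-435) = 1529460)
-853/((-1143/1138)) + 461/u = -853/((-1143/1138)) + 461/1529460 = -853/((-1143*1/1138)) + 461*(1/1529460) = -853/(-1143/1138) + 461/1529460 = -853*(-1138/1143) + 461/1529460 = 970714/1143 + 461/1529460 = 164963195707/194241420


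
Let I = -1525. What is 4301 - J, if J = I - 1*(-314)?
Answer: 5512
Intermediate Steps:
J = -1211 (J = -1525 - 1*(-314) = -1525 + 314 = -1211)
4301 - J = 4301 - 1*(-1211) = 4301 + 1211 = 5512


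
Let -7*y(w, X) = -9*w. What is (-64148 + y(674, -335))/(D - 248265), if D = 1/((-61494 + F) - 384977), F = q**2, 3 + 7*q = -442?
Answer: 873015504580/3425004762683 ≈ 0.25489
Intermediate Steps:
q = -445/7 (q = -3/7 + (1/7)*(-442) = -3/7 - 442/7 = -445/7 ≈ -63.571)
F = 198025/49 (F = (-445/7)**2 = 198025/49 ≈ 4041.3)
D = -49/21679054 (D = 1/((-61494 + 198025/49) - 384977) = 1/(-2815181/49 - 384977) = 1/(-21679054/49) = -49/21679054 ≈ -2.2602e-6)
y(w, X) = 9*w/7 (y(w, X) = -(-9)*w/7 = 9*w/7)
(-64148 + y(674, -335))/(D - 248265) = (-64148 + (9/7)*674)/(-49/21679054 - 248265) = (-64148 + 6066/7)/(-5382150341359/21679054) = -442970/7*(-21679054/5382150341359) = 873015504580/3425004762683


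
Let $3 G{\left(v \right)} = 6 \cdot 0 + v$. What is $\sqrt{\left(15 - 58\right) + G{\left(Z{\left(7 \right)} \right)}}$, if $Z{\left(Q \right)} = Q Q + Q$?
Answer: $\frac{i \sqrt{219}}{3} \approx 4.9329 i$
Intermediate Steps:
$Z{\left(Q \right)} = Q + Q^{2}$ ($Z{\left(Q \right)} = Q^{2} + Q = Q + Q^{2}$)
$G{\left(v \right)} = \frac{v}{3}$ ($G{\left(v \right)} = \frac{6 \cdot 0 + v}{3} = \frac{0 + v}{3} = \frac{v}{3}$)
$\sqrt{\left(15 - 58\right) + G{\left(Z{\left(7 \right)} \right)}} = \sqrt{\left(15 - 58\right) + \frac{7 \left(1 + 7\right)}{3}} = \sqrt{\left(15 - 58\right) + \frac{7 \cdot 8}{3}} = \sqrt{-43 + \frac{1}{3} \cdot 56} = \sqrt{-43 + \frac{56}{3}} = \sqrt{- \frac{73}{3}} = \frac{i \sqrt{219}}{3}$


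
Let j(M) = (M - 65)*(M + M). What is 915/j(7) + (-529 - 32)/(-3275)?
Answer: -2541093/2659300 ≈ -0.95555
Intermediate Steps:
j(M) = 2*M*(-65 + M) (j(M) = (-65 + M)*(2*M) = 2*M*(-65 + M))
915/j(7) + (-529 - 32)/(-3275) = 915/((2*7*(-65 + 7))) + (-529 - 32)/(-3275) = 915/((2*7*(-58))) - 561*(-1/3275) = 915/(-812) + 561/3275 = 915*(-1/812) + 561/3275 = -915/812 + 561/3275 = -2541093/2659300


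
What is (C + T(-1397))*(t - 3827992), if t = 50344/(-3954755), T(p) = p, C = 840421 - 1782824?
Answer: 408227761350414720/112993 ≈ 3.6129e+12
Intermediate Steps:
C = -942403
t = -7192/564965 (t = 50344*(-1/3954755) = -7192/564965 ≈ -0.012730)
(C + T(-1397))*(t - 3827992) = (-942403 - 1397)*(-7192/564965 - 3827992) = -943800*(-2162681507472/564965) = 408227761350414720/112993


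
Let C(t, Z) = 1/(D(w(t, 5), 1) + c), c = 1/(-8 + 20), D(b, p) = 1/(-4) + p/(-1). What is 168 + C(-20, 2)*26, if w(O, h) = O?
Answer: 1020/7 ≈ 145.71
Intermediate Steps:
D(b, p) = -1/4 - p (D(b, p) = 1*(-1/4) + p*(-1) = -1/4 - p)
c = 1/12 ≈ 0.083333
C(t, Z) = -6/7 (C(t, Z) = 1/((-1/4 - 1*1) + 1/12) = 1/((-1/4 - 1) + 1/12) = 1/(-5/4 + 1/12) = 1/(-7/6) = -6/7)
168 + C(-20, 2)*26 = 168 - 6/7*26 = 168 - 156/7 = 1020/7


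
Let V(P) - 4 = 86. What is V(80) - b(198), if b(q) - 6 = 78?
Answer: 6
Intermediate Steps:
V(P) = 90 (V(P) = 4 + 86 = 90)
b(q) = 84 (b(q) = 6 + 78 = 84)
V(80) - b(198) = 90 - 1*84 = 90 - 84 = 6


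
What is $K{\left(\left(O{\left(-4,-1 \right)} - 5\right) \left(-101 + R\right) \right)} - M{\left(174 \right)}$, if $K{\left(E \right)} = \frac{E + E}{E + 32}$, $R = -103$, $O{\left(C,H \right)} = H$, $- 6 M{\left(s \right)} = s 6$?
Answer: $\frac{27624}{157} \approx 175.95$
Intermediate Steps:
$M{\left(s \right)} = - s$ ($M{\left(s \right)} = - \frac{s 6}{6} = - \frac{6 s}{6} = - s$)
$K{\left(E \right)} = \frac{2 E}{32 + E}$
$K{\left(\left(O{\left(-4,-1 \right)} - 5\right) \left(-101 + R\right) \right)} - M{\left(174 \right)} = \frac{2 \left(-1 - 5\right) \left(-101 - 103\right)}{32 + \left(-1 - 5\right) \left(-101 - 103\right)} - \left(-1\right) 174 = \frac{2 \left(\left(-6\right) \left(-204\right)\right)}{32 - -1224} - -174 = 2 \cdot 1224 \frac{1}{32 + 1224} + 174 = 2 \cdot 1224 \cdot \frac{1}{1256} + 174 = \frac{306}{157} + 174 = \frac{27624}{157}$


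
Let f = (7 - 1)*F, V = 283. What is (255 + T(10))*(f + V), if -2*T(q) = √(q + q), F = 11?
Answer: 88995 - 349*√5 ≈ 88215.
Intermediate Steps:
f = 66 (f = (7 - 1)*11 = 6*11 = 66)
T(q) = -√2*√q/2 (T(q) = -√(q + q)/2 = -√2*√q/2)
(255 + T(10))*(f + V) = (255 - √2*√10/2)*(66 + 283) = (255 - √5)*349 = 88995 - 349*√5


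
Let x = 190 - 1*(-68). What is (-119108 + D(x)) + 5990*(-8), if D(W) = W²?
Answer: -100464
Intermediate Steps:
x = 258 (x = 190 + 68 = 258)
(-119108 + D(x)) + 5990*(-8) = (-119108 + 258²) + 5990*(-8) = (-119108 + 66564) - 47920 = -52544 - 47920 = -100464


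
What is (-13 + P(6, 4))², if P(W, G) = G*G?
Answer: 9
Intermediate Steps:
P(W, G) = G²
(-13 + P(6, 4))² = (-13 + 4²)² = (-13 + 16)² = 3² = 9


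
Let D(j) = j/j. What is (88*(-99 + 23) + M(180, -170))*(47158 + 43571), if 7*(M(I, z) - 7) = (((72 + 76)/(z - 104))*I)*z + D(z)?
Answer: -375848693118/959 ≈ -3.9192e+8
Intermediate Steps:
D(j) = 1
M(I, z) = 50/7 + 148*I*z/(7*(-104 + z)) (M(I, z) = 7 + ((((72 + 76)/(z - 104))*I)*z + 1)/7 = 7 + (((148/(-104 + z))*I)*z + 1)/7 = 7 + ((148*I/(-104 + z))*z + 1)/7 = 7 + (148*I*z/(-104 + z) + 1)/7 = 7 + (1 + 148*I*z/(-104 + z))/7 = 7 + (⅐ + 148*I*z/(7*(-104 + z))) = 50/7 + 148*I*z/(7*(-104 + z)))
(88*(-99 + 23) + M(180, -170))*(47158 + 43571) = (88*(-99 + 23) + 2*(-2600 + 25*(-170) + 74*180*(-170))/(7*(-104 - 170)))*(47158 + 43571) = (88*(-76) + (2/7)*(-2600 - 4250 - 2264400)/(-274))*90729 = (-6688 + (2/7)*(-1/274)*(-2271250))*90729 = (-6688 + 2271250/959)*90729 = -4142542/959*90729 = -375848693118/959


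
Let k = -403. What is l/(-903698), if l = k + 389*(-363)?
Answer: 70805/451849 ≈ 0.15670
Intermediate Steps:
l = -141610 (l = -403 + 389*(-363) = -403 - 141207 = -141610)
l/(-903698) = -141610/(-903698) = -141610*(-1/903698) = 70805/451849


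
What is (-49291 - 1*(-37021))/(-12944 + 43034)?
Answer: -409/1003 ≈ -0.40778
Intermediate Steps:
(-49291 - 1*(-37021))/(-12944 + 43034) = (-49291 + 37021)/30090 = -12270*1/30090 = -409/1003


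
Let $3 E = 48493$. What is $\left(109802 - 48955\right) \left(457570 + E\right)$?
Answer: $\frac{86475938941}{3} \approx 2.8825 \cdot 10^{10}$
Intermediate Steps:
$E = \frac{48493}{3}$ ($E = \frac{1}{3} \cdot 48493 = \frac{48493}{3} \approx 16164.0$)
$\left(109802 - 48955\right) \left(457570 + E\right) = \left(109802 - 48955\right) \left(457570 + \frac{48493}{3}\right) = 60847 \cdot \frac{1421203}{3} = \frac{86475938941}{3}$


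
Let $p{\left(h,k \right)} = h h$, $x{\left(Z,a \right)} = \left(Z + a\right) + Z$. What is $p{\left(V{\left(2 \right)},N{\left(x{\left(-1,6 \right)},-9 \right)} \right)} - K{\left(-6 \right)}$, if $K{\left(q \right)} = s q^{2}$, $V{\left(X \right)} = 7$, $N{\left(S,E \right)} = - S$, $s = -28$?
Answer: $1057$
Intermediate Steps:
$x{\left(Z,a \right)} = a + 2 Z$
$p{\left(h,k \right)} = h^{2}$
$K{\left(q \right)} = - 28 q^{2}$
$p{\left(V{\left(2 \right)},N{\left(x{\left(-1,6 \right)},-9 \right)} \right)} - K{\left(-6 \right)} = 7^{2} - - 28 \left(-6\right)^{2} = 49 - \left(-28\right) 36 = 49 - -1008 = 49 + 1008 = 1057$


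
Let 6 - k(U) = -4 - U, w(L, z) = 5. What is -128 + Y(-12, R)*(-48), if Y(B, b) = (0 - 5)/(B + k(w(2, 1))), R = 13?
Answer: -48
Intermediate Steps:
k(U) = 10 + U (k(U) = 6 - (-4 - U) = 6 + (4 + U) = 10 + U)
Y(B, b) = -5/(15 + B) (Y(B, b) = (0 - 5)/(B + (10 + 5)) = -5/(B + 15) = -5/(15 + B))
-128 + Y(-12, R)*(-48) = -128 - 5/(15 - 12)*(-48) = -128 - 5/3*(-48) = -128 + 80 = -48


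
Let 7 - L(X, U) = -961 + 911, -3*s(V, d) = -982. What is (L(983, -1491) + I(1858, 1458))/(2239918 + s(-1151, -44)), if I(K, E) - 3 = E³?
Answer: 2324522979/1680184 ≈ 1383.5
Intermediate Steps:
s(V, d) = 982/3 (s(V, d) = -⅓*(-982) = 982/3)
L(X, U) = 57 (L(X, U) = 7 - (-961 + 911) = 7 - 1*(-50) = 7 + 50 = 57)
I(K, E) = 3 + E³
(L(983, -1491) + I(1858, 1458))/(2239918 + s(-1151, -44)) = (57 + (3 + 1458³))/(2239918 + 982/3) = (57 + (3 + 3099363912))/(6720736/3) = (57 + 3099363915)*(3/6720736) = 3099363972*(3/6720736) = 2324522979/1680184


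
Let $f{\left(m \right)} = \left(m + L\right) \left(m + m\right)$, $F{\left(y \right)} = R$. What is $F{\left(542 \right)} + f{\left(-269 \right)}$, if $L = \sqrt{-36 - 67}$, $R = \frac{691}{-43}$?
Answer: $\frac{6222355}{43} - 538 i \sqrt{103} \approx 1.4471 \cdot 10^{5} - 5460.1 i$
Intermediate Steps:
$R = - \frac{691}{43}$ ($R = 691 \left(- \frac{1}{43}\right) = - \frac{691}{43} \approx -16.07$)
$L = i \sqrt{103}$ ($L = \sqrt{-103} = i \sqrt{103} \approx 10.149 i$)
$F{\left(y \right)} = - \frac{691}{43}$
$f{\left(m \right)} = 2 m \left(m + i \sqrt{103}\right)$ ($f{\left(m \right)} = \left(m + i \sqrt{103}\right) \left(m + m\right) = \left(m + i \sqrt{103}\right) 2 m = 2 m \left(m + i \sqrt{103}\right)$)
$F{\left(542 \right)} + f{\left(-269 \right)} = - \frac{691}{43} + 2 \left(-269\right) \left(-269 + i \sqrt{103}\right) = - \frac{691}{43} + \left(144722 - 538 i \sqrt{103}\right) = \frac{6222355}{43} - 538 i \sqrt{103}$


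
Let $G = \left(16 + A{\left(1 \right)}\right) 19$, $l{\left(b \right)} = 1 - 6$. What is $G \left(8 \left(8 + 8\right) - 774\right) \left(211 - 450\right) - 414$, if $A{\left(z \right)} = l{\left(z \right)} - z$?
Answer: $29334446$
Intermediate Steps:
$l{\left(b \right)} = -5$ ($l{\left(b \right)} = 1 - 6 = -5$)
$A{\left(z \right)} = -5 - z$
$G = 190$ ($G = \left(16 - 6\right) 19 = 10 \cdot 19 = 190$)
$G \left(8 \left(8 + 8\right) - 774\right) \left(211 - 450\right) - 414 = 190 \left(8 \left(8 + 8\right) - 774\right) \left(211 - 450\right) - 414 = 190 \left(8 \cdot 16 - 774\right) \left(-239\right) - 414 = 190 \left(128 - 774\right) \left(-239\right) - 414 = 190 \left(\left(-646\right) \left(-239\right)\right) - 414 = 190 \cdot 154394 - 414 = 29334860 - 414 = 29334446$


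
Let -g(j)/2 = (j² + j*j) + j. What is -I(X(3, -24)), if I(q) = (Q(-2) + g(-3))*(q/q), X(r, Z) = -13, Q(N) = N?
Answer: 32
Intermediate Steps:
g(j) = -4*j² - 2*j (g(j) = -2*((j² + j*j) + j) = -2*((j² + j²) + j) = -2*(2*j² + j) = -2*(j + 2*j²) = -4*j² - 2*j)
I(q) = -32 (I(q) = (-2 - 2*(-3)*(1 + 2*(-3)))*(q/q) = (-2 - 2*(-3)*(1 - 6))*1 = (-2 - 2*(-3)*(-5))*1 = (-2 - 30)*1 = -32*1 = -32)
-I(X(3, -24)) = -1*(-32) = 32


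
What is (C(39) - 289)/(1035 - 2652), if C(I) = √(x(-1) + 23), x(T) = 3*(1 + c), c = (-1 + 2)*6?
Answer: 289/1617 - 2*√11/1617 ≈ 0.17462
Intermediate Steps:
c = 6 (c = 1*6 = 6)
x(T) = 21 (x(T) = 3*(1 + 6) = 3*7 = 21)
C(I) = 2*√11 (C(I) = √(21 + 23) = √44 = 2*√11)
(C(39) - 289)/(1035 - 2652) = (2*√11 - 289)/(1035 - 2652) = (-289 + 2*√11)/(-1617) = (-289 + 2*√11)*(-1/1617) = 289/1617 - 2*√11/1617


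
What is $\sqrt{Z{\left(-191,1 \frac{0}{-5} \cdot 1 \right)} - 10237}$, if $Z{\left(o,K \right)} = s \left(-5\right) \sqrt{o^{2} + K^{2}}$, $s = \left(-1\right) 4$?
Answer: $3 i \sqrt{713} \approx 80.106 i$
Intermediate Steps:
$s = -4$
$Z{\left(o,K \right)} = 20 \sqrt{K^{2} + o^{2}}$ ($Z{\left(o,K \right)} = \left(-4\right) \left(-5\right) \sqrt{o^{2} + K^{2}} = 20 \sqrt{K^{2} + o^{2}}$)
$\sqrt{Z{\left(-191,1 \frac{0}{-5} \cdot 1 \right)} - 10237} = \sqrt{20 \sqrt{\left(1 \frac{0}{-5} \cdot 1\right)^{2} + \left(-191\right)^{2}} - 10237} = \sqrt{20 \sqrt{\left(1 \cdot 0 \left(- \frac{1}{5}\right) 1\right)^{2} + 36481} - 10237} = \sqrt{20 \sqrt{\left(1 \cdot 0 \cdot 1\right)^{2} + 36481} - 10237} = \sqrt{20 \sqrt{\left(0 \cdot 1\right)^{2} + 36481} - 10237} = \sqrt{20 \sqrt{0^{2} + 36481} - 10237} = \sqrt{20 \sqrt{0 + 36481} - 10237} = \sqrt{20 \sqrt{36481} - 10237} = \sqrt{20 \cdot 191 - 10237} = \sqrt{3820 - 10237} = \sqrt{-6417} = 3 i \sqrt{713}$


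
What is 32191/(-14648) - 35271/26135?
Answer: -1357961393/382825480 ≈ -3.5472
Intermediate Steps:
32191/(-14648) - 35271/26135 = 32191*(-1/14648) - 35271*1/26135 = -32191/14648 - 35271/26135 = -1357961393/382825480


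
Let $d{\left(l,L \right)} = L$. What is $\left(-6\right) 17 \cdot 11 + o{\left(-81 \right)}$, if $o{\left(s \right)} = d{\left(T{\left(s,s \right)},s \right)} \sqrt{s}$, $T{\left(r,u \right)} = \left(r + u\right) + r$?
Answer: $-1122 - 729 i \approx -1122.0 - 729.0 i$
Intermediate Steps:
$T{\left(r,u \right)} = u + 2 r$
$o{\left(s \right)} = s^{\frac{3}{2}}$ ($o{\left(s \right)} = s \sqrt{s} = s^{\frac{3}{2}}$)
$\left(-6\right) 17 \cdot 11 + o{\left(-81 \right)} = \left(-6\right) 17 \cdot 11 + \left(-81\right)^{\frac{3}{2}} = \left(-102\right) 11 - 729 i = -1122 - 729 i$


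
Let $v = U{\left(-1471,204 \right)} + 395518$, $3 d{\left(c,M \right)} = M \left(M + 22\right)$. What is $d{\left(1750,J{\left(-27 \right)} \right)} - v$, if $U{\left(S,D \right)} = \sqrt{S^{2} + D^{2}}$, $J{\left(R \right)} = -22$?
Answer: $-395518 - \sqrt{2205457} \approx -3.97 \cdot 10^{5}$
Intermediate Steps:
$U{\left(S,D \right)} = \sqrt{D^{2} + S^{2}}$
$d{\left(c,M \right)} = \frac{M \left(22 + M\right)}{3}$ ($d{\left(c,M \right)} = \frac{M \left(M + 22\right)}{3} = \frac{M \left(22 + M\right)}{3}$)
$v = 395518 + \sqrt{2205457}$ ($v = \sqrt{204^{2} + \left(-1471\right)^{2}} + 395518 = \sqrt{41616 + 2163841} + 395518 = \sqrt{2205457} + 395518 = 395518 + \sqrt{2205457} \approx 3.97 \cdot 10^{5}$)
$d{\left(1750,J{\left(-27 \right)} \right)} - v = \frac{1}{3} \left(-22\right) \left(22 - 22\right) - \left(395518 + \sqrt{2205457}\right) = \frac{1}{3} \left(-22\right) 0 - \left(395518 + \sqrt{2205457}\right) = 0 - \left(395518 + \sqrt{2205457}\right) = -395518 - \sqrt{2205457}$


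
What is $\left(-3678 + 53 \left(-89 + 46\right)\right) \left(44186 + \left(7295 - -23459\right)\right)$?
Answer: $-446417580$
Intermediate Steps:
$\left(-3678 + 53 \left(-89 + 46\right)\right) \left(44186 + \left(7295 - -23459\right)\right) = \left(-3678 + 53 \left(-43\right)\right) \left(44186 + \left(7295 + 23459\right)\right) = \left(-3678 - 2279\right) \left(44186 + 30754\right) = \left(-5957\right) 74940 = -446417580$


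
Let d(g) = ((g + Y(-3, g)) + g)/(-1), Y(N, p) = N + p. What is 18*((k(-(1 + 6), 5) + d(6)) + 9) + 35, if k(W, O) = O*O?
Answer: 377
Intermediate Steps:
k(W, O) = O²
d(g) = 3 - 3*g (d(g) = ((g + (-3 + g)) + g)/(-1) = ((-3 + 2*g) + g)*(-1) = (-3 + 3*g)*(-1) = 3 - 3*g)
18*((k(-(1 + 6), 5) + d(6)) + 9) + 35 = 18*((5² + (3 - 3*6)) + 9) + 35 = 18*((25 + (3 - 18)) + 9) + 35 = 18*((25 - 15) + 9) + 35 = 18*(10 + 9) + 35 = 18*19 + 35 = 342 + 35 = 377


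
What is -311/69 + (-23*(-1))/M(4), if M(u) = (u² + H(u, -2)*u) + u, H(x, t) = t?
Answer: -715/276 ≈ -2.5906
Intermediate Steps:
M(u) = u² - u (M(u) = (u² - 2*u) + u = u² - u)
-311/69 + (-23*(-1))/M(4) = -311/69 + (-23*(-1))/((4*(-1 + 4))) = -311*1/69 + 23/((4*3)) = -311/69 + 23/12 = -715/276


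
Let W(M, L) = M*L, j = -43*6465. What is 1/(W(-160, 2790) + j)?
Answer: -1/724395 ≈ -1.3805e-6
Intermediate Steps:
j = -277995
W(M, L) = L*M
1/(W(-160, 2790) + j) = 1/(2790*(-160) - 277995) = 1/(-446400 - 277995) = 1/(-724395) = -1/724395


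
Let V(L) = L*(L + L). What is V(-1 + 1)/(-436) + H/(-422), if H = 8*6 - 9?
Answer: -39/422 ≈ -0.092417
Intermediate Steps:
H = 39 (H = 48 - 9 = 39)
V(L) = 2*L² (V(L) = L*(2*L) = 2*L²)
V(-1 + 1)/(-436) + H/(-422) = (2*(-1 + 1)²)/(-436) + 39/(-422) = (2*0²)*(-1/436) + 39*(-1/422) = (2*0)*(-1/436) - 39/422 = 0*(-1/436) - 39/422 = 0 - 39/422 = -39/422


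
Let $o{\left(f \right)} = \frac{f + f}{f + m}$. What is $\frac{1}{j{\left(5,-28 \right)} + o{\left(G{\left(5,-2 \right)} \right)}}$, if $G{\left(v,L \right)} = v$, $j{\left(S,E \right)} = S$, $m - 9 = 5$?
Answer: $\frac{19}{105} \approx 0.18095$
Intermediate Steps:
$m = 14$ ($m = 9 + 5 = 14$)
$o{\left(f \right)} = \frac{2 f}{14 + f}$ ($o{\left(f \right)} = \frac{f + f}{f + 14} = \frac{2 f}{14 + f}$)
$\frac{1}{j{\left(5,-28 \right)} + o{\left(G{\left(5,-2 \right)} \right)}} = \frac{1}{5 + 2 \cdot 5 \frac{1}{14 + 5}} = \frac{1}{5 + 2 \cdot 5 \cdot \frac{1}{19}} = \frac{1}{5 + \frac{10}{19}} = \frac{1}{\frac{105}{19}} = \frac{19}{105}$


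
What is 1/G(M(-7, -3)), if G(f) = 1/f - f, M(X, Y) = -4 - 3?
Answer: 7/48 ≈ 0.14583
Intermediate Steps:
M(X, Y) = -7
1/G(M(-7, -3)) = 1/(1/(-7) - 1*(-7)) = 1/(-⅐ + 7) = 1/(48/7) = 7/48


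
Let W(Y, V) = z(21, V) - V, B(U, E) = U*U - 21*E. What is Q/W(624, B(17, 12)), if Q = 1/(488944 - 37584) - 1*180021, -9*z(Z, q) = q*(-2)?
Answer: 731288507031/116902240 ≈ 6255.6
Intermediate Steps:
B(U, E) = U² - 21*E
z(Z, q) = 2*q/9 (z(Z, q) = -q*(-2)/9 = -(-2)*q/9 = 2*q/9)
Q = -81254278559/451360 (Q = 1/451360 - 180021 = -81254278559/451360 ≈ -1.8002e+5)
W(Y, V) = -7*V/9 (W(Y, V) = 2*V/9 - V = -7*V/9)
Q/W(624, B(17, 12)) = -81254278559*(-9/(7*(17² - 21*12)))/451360 = -81254278559*(-9/(7*(289 - 252)))/451360 = -81254278559/(451360*((-7/9*37))) = -81254278559/(451360*(-259/9)) = -81254278559/451360*(-9/259) = 731288507031/116902240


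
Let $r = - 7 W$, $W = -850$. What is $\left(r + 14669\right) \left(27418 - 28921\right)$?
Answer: $-30990357$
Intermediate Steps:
$r = 5950$ ($r = \left(-7\right) \left(-850\right) = 5950$)
$\left(r + 14669\right) \left(27418 - 28921\right) = \left(5950 + 14669\right) \left(27418 - 28921\right) = 20619 \left(-1503\right) = -30990357$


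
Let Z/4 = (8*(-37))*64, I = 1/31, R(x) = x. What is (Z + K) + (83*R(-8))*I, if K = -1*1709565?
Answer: -55346235/31 ≈ -1.7854e+6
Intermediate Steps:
K = -1709565
I = 1/31 ≈ 0.032258
Z = -75776 (Z = 4*((8*(-37))*64) = 4*(-296*64) = 4*(-18944) = -75776)
(Z + K) + (83*R(-8))*I = (-75776 - 1709565) + (83*(-8))*(1/31) = -1785341 - 664*1/31 = -1785341 - 664/31 = -55346235/31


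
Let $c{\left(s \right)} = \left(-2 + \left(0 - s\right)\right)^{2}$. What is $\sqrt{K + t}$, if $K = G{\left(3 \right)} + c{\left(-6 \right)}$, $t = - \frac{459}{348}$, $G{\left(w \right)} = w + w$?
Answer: $\frac{\sqrt{69571}}{58} \approx 4.5476$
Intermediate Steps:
$G{\left(w \right)} = 2 w$
$c{\left(s \right)} = \left(-2 - s\right)^{2}$
$t = - \frac{153}{116}$ ($t = \left(-459\right) \frac{1}{348} = - \frac{153}{116} \approx -1.319$)
$K = 22$ ($K = 2 \cdot 3 + \left(2 - 6\right)^{2} = 6 + \left(-4\right)^{2} = 6 + 16 = 22$)
$\sqrt{K + t} = \sqrt{22 - \frac{153}{116}} = \sqrt{\frac{2399}{116}} = \frac{\sqrt{69571}}{58}$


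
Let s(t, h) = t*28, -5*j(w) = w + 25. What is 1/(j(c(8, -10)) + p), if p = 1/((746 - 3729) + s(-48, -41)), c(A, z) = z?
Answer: -4327/12982 ≈ -0.33331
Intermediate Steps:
j(w) = -5 - w/5 (j(w) = -(w + 25)/5 = -(25 + w)/5 = -5 - w/5)
s(t, h) = 28*t
p = -1/4327 (p = 1/((746 - 3729) + 28*(-48)) = 1/(-2983 - 1344) = 1/(-4327) = -1/4327 ≈ -0.00023111)
1/(j(c(8, -10)) + p) = 1/((-5 - ⅕*(-10)) - 1/4327) = 1/((-5 + 2) - 1/4327) = 1/(-3 - 1/4327) = 1/(-12982/4327) = -4327/12982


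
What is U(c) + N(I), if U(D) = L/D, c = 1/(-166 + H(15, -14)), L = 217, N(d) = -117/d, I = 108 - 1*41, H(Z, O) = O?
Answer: -2617137/67 ≈ -39062.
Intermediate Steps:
I = 67 (I = 108 - 41 = 67)
c = -1/180 (c = 1/(-166 - 14) = 1/(-180) = -1/180 ≈ -0.0055556)
U(D) = 217/D
U(c) + N(I) = 217/(-1/180) - 117/67 = 217*(-180) - 117*1/67 = -39060 - 117/67 = -2617137/67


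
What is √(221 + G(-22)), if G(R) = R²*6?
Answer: 25*√5 ≈ 55.902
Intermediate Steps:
G(R) = 6*R²
√(221 + G(-22)) = √(221 + 6*(-22)²) = √(221 + 6*484) = √(221 + 2904) = √3125 = 25*√5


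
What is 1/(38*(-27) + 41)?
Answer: -1/985 ≈ -0.0010152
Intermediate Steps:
1/(38*(-27) + 41) = 1/(-1026 + 41) = 1/(-985) = -1/985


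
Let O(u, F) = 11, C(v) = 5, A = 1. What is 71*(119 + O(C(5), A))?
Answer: 9230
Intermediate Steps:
71*(119 + O(C(5), A)) = 71*(119 + 11) = 71*130 = 9230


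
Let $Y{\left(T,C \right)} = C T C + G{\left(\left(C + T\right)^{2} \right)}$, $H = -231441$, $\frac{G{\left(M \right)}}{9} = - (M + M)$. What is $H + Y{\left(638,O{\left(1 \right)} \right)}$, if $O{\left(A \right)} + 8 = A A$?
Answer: $-7367077$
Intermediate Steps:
$G{\left(M \right)} = - 18 M$ ($G{\left(M \right)} = 9 \left(- (M + M)\right) = 9 \left(- 2 M\right) = - 18 M$)
$O{\left(A \right)} = -8 + A^{2}$ ($O{\left(A \right)} = -8 + A A = -8 + A^{2}$)
$Y{\left(T,C \right)} = - 18 \left(C + T\right)^{2} + T C^{2}$ ($Y{\left(T,C \right)} = C T C - 18 \left(C + T\right)^{2} = T C^{2} - 18 \left(C + T\right)^{2} = - 18 \left(C + T\right)^{2} + T C^{2}$)
$H + Y{\left(638,O{\left(1 \right)} \right)} = -231441 + \left(- 18 \left(\left(-8 + 1^{2}\right) + 638\right)^{2} + 638 \left(-8 + 1^{2}\right)^{2}\right) = -231441 + \left(- 18 \left(\left(-8 + 1\right) + 638\right)^{2} + 638 \left(-8 + 1\right)^{2}\right) = -231441 + \left(- 18 \left(-7 + 638\right)^{2} + 638 \left(-7\right)^{2}\right) = -231441 + \left(- 18 \cdot 631^{2} + 638 \cdot 49\right) = -231441 + \left(\left(-18\right) 398161 + 31262\right) = -231441 + \left(-7166898 + 31262\right) = -231441 - 7135636 = -7367077$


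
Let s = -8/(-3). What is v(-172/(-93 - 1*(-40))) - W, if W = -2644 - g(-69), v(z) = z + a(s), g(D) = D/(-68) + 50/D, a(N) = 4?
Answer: 659373205/248676 ≈ 2651.5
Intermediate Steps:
s = 8/3 (s = -8*(-⅓) = 8/3 ≈ 2.6667)
g(D) = 50/D - D/68 (g(D) = D*(-1/68) + 50/D = -D/68 + 50/D = 50/D - D/68)
v(z) = 4 + z (v(z) = z + 4 = 4 + z)
W = -12407009/4692 (W = -2644 - (50/(-69) - 1/68*(-69)) = -2644 - (50*(-1/69) + 69/68) = -2644 - (-50/69 + 69/68) = -2644 - 1*1361/4692 = -2644 - 1361/4692 = -12407009/4692 ≈ -2644.3)
v(-172/(-93 - 1*(-40))) - W = (4 - 172/(-93 - 1*(-40))) - 1*(-12407009/4692) = (4 - 172/(-93 + 40)) + 12407009/4692 = (4 - 172/(-53)) + 12407009/4692 = (4 - 172*(-1/53)) + 12407009/4692 = (4 + 172/53) + 12407009/4692 = 384/53 + 12407009/4692 = 659373205/248676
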